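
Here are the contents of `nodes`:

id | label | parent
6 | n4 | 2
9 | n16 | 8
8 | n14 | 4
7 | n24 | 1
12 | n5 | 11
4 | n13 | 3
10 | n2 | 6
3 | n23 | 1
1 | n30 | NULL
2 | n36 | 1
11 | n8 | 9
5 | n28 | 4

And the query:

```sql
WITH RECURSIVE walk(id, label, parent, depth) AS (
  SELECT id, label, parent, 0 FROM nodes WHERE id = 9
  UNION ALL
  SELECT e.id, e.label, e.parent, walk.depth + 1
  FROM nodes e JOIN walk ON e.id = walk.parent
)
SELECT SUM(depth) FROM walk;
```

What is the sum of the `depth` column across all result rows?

10

Base: id=9 (n16), parent=8, depth 0.
Iteration 1: join on id=8 -> n14 (id 8, parent=4, depth 1).
Iteration 2: join on id=4 -> n13 (id 4, parent=3, depth 2).
Iteration 3: join on id=3 -> n23 (id 3, parent=1, depth 3).
Iteration 4: join on id=1 -> n30 (id 1, parent=NULL, depth 4).
Iteration 5: parent is NULL; no match; recursion stops.
SUM(depth) = 0 + 1 + 2 + 3 + 4 = 10.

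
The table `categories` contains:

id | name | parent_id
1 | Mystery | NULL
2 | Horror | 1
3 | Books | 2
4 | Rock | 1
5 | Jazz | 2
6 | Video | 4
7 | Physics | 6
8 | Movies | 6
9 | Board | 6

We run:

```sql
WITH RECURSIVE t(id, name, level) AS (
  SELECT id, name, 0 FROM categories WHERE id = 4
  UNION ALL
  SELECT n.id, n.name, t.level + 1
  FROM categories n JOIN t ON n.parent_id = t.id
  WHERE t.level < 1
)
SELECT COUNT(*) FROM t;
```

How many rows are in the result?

Base: id=4 (Rock) at level 0.
Iteration 1: rows with parent_id in {4} -> Video (id 6, level 1).
Iteration 2: level < 1 fails for all current rows; recursion stops.
Total rows emitted: 2.

2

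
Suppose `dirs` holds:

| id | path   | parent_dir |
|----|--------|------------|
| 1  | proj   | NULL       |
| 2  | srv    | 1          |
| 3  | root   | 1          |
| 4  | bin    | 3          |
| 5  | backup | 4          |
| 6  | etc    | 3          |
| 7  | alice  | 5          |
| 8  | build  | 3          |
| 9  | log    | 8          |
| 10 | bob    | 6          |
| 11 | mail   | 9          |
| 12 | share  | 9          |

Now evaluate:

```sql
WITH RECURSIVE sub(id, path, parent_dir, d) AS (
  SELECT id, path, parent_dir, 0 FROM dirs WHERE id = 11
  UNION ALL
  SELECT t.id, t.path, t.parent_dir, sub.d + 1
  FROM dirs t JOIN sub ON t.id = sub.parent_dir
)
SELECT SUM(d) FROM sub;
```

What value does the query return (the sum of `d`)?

10

Base: id=11 (mail), parent_dir=9, d 0.
Iteration 1: join on id=9 -> log (id 9, parent_dir=8, d 1).
Iteration 2: join on id=8 -> build (id 8, parent_dir=3, d 2).
Iteration 3: join on id=3 -> root (id 3, parent_dir=1, d 3).
Iteration 4: join on id=1 -> proj (id 1, parent_dir=NULL, d 4).
Iteration 5: parent_dir is NULL; no match; recursion stops.
SUM(d) = 0 + 1 + 2 + 3 + 4 = 10.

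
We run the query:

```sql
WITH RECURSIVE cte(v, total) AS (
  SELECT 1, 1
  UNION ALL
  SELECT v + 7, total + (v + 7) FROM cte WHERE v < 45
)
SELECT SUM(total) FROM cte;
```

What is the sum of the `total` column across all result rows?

Base: v=1, total=1.
Iteration 1: 1 < 45 holds -> v = 1 + 7 = 8, total = 1 + 8 = 9.
Iteration 2: 8 < 45 holds -> v = 8 + 7 = 15, total = 9 + 15 = 24.
Iteration 3: 15 < 45 holds -> v = 15 + 7 = 22, total = 24 + 22 = 46.
Iteration 4: 22 < 45 holds -> v = 22 + 7 = 29, total = 46 + 29 = 75.
Iteration 5: 29 < 45 holds -> v = 29 + 7 = 36, total = 75 + 36 = 111.
Iteration 6: 36 < 45 holds -> v = 36 + 7 = 43, total = 111 + 43 = 154.
Iteration 7: 43 < 45 holds -> v = 43 + 7 = 50, total = 154 + 50 = 204.
Iteration 8: 50 < 45 fails; recursion stops.
SUM(total) = 1 + 9 + 24 + 46 + 75 + 111 + 154 + 204 = 624.

624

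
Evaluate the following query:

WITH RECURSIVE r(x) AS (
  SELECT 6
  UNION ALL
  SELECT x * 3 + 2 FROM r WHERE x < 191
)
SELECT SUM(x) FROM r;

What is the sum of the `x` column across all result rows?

842

Base: x=6.
Iteration 1: 6 < 191 holds -> x = 6 * 3 + 2 = 20.
Iteration 2: 20 < 191 holds -> x = 20 * 3 + 2 = 62.
Iteration 3: 62 < 191 holds -> x = 62 * 3 + 2 = 188.
Iteration 4: 188 < 191 holds -> x = 188 * 3 + 2 = 566.
Iteration 5: 566 < 191 fails; recursion stops.
SUM(x) = 6 + 20 + 62 + 188 + 566 = 842.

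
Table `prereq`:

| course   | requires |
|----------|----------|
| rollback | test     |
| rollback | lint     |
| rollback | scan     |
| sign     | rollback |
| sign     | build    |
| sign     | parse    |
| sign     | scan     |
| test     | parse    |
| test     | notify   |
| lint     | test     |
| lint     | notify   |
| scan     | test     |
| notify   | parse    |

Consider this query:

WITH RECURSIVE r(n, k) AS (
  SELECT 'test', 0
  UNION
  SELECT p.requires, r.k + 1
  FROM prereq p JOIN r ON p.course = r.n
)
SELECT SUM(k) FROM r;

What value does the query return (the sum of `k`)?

4

Base: (test, k=0).
Iteration 1: edges from {test} -> (notify, k=1), (parse, k=1).
Iteration 2: edges from {notify,parse} -> (parse, k=2).
Iteration 3: no outgoing edges from {parse}; recursion stops.
SUM(k) = 0 + 1 + 1 + 2 = 4.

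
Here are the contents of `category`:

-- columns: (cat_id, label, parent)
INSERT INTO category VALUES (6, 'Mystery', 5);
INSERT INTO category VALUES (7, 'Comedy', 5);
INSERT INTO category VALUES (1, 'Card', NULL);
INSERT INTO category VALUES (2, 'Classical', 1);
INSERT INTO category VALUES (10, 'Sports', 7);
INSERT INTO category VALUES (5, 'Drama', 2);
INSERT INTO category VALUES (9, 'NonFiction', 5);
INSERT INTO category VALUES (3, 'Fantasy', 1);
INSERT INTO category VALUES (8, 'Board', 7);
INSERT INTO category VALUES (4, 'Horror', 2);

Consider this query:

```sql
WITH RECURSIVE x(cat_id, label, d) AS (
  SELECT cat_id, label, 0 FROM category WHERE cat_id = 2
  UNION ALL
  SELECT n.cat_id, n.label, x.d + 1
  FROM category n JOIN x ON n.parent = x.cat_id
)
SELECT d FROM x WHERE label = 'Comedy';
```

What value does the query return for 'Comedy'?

2

Base: cat_id=2 (Classical) at d 0.
Iteration 1: rows with parent in {2} -> Horror (id 4, d 1), Drama (id 5, d 1).
Iteration 2: rows with parent in {4,5} -> Mystery (id 6, d 2), Comedy (id 7, d 2), NonFiction (id 9, d 2).
Iteration 3: rows with parent in {6,7,9} -> Board (id 8, d 3), Sports (id 10, d 3).
Iteration 4: no rows with parent in {8,10}; recursion stops.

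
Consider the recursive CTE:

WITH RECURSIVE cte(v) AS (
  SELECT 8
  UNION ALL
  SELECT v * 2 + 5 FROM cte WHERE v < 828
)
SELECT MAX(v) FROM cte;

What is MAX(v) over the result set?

Base: v=8.
Iteration 1: 8 < 828 holds -> v = 8 * 2 + 5 = 21.
Iteration 2: 21 < 828 holds -> v = 21 * 2 + 5 = 47.
Iteration 3: 47 < 828 holds -> v = 47 * 2 + 5 = 99.
Iteration 4: 99 < 828 holds -> v = 99 * 2 + 5 = 203.
Iteration 5: 203 < 828 holds -> v = 203 * 2 + 5 = 411.
Iteration 6: 411 < 828 holds -> v = 411 * 2 + 5 = 827.
Iteration 7: 827 < 828 holds -> v = 827 * 2 + 5 = 1659.
Iteration 8: 1659 < 828 fails; recursion stops.
v values: 8, 21, 47, 99, 203, 411, 827, 1659; the maximum is 1659.

1659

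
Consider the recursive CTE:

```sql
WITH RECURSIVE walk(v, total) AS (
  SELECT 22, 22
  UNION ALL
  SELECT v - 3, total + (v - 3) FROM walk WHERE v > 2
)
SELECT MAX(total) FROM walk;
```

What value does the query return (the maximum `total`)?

92

Base: v=22, total=22.
Iteration 1: 22 > 2 holds -> v = 22 - 3 = 19, total = 22 + 19 = 41.
Iteration 2: 19 > 2 holds -> v = 19 - 3 = 16, total = 41 + 16 = 57.
Iteration 3: 16 > 2 holds -> v = 16 - 3 = 13, total = 57 + 13 = 70.
Iteration 4: 13 > 2 holds -> v = 13 - 3 = 10, total = 70 + 10 = 80.
Iteration 5: 10 > 2 holds -> v = 10 - 3 = 7, total = 80 + 7 = 87.
Iteration 6: 7 > 2 holds -> v = 7 - 3 = 4, total = 87 + 4 = 91.
Iteration 7: 4 > 2 holds -> v = 4 - 3 = 1, total = 91 + 1 = 92.
Iteration 8: 1 > 2 fails; recursion stops.
total values: 22, 41, 57, 70, 80, 87, 91, 92; the maximum is 92.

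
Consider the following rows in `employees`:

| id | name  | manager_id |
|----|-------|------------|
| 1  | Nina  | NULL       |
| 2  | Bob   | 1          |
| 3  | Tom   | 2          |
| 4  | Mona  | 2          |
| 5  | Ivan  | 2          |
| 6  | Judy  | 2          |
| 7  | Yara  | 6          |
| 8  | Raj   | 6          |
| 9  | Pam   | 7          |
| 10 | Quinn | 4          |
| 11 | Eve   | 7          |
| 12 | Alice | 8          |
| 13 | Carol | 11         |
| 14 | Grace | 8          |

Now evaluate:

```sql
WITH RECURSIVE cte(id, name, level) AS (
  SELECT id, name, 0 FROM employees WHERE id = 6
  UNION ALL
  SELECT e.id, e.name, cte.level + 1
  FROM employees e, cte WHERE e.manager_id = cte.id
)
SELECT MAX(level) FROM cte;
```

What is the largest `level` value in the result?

3

Base: id=6 (Judy) at level 0.
Iteration 1: rows with manager_id in {6} -> Yara (id 7, level 1), Raj (id 8, level 1).
Iteration 2: rows with manager_id in {7,8} -> Pam (id 9, level 2), Eve (id 11, level 2), Alice (id 12, level 2), Grace (id 14, level 2).
Iteration 3: rows with manager_id in {9,11,12,14} -> Carol (id 13, level 3).
Iteration 4: no rows with manager_id in {13}; recursion stops.
level values: 0, 1, 1, 2, 2, 2, 2, 3; the maximum is 3.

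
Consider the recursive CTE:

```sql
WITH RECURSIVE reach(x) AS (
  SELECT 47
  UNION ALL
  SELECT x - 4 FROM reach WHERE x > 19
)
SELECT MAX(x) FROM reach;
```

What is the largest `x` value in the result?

47

Base: x=47.
Iteration 1: 47 > 19 holds -> x = 47 - 4 = 43.
Iteration 2: 43 > 19 holds -> x = 43 - 4 = 39.
Iteration 3: 39 > 19 holds -> x = 39 - 4 = 35.
Iteration 4: 35 > 19 holds -> x = 35 - 4 = 31.
Iteration 5: 31 > 19 holds -> x = 31 - 4 = 27.
Iteration 6: 27 > 19 holds -> x = 27 - 4 = 23.
Iteration 7: 23 > 19 holds -> x = 23 - 4 = 19.
Iteration 8: 19 > 19 fails; recursion stops.
x values: 47, 43, 39, 35, 31, 27, 23, 19; the maximum is 47.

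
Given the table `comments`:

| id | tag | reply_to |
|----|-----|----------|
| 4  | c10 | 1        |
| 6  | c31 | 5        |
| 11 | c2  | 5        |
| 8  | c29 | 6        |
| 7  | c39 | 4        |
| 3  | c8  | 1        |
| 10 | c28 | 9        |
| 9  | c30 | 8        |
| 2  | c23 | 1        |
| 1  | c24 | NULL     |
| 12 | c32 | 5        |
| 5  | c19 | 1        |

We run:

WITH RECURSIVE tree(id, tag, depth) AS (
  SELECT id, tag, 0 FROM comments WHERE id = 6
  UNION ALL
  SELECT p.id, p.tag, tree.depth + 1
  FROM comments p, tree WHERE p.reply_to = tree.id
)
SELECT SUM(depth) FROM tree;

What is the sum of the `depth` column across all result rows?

Base: id=6 (c31) at depth 0.
Iteration 1: rows with reply_to in {6} -> c29 (id 8, depth 1).
Iteration 2: rows with reply_to in {8} -> c30 (id 9, depth 2).
Iteration 3: rows with reply_to in {9} -> c28 (id 10, depth 3).
Iteration 4: no rows with reply_to in {10}; recursion stops.
SUM(depth) = 0 + 1 + 2 + 3 = 6.

6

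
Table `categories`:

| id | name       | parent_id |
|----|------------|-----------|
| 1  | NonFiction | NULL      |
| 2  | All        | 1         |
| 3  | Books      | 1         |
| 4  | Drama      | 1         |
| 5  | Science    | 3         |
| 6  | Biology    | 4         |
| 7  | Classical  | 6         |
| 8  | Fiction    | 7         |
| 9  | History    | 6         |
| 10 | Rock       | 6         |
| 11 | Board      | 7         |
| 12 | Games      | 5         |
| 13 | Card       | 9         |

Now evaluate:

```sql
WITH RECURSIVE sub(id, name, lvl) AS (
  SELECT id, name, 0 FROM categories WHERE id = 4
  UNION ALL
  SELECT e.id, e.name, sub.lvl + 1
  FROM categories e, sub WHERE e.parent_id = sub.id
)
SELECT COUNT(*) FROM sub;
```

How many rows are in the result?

8

Base: id=4 (Drama) at lvl 0.
Iteration 1: rows with parent_id in {4} -> Biology (id 6, lvl 1).
Iteration 2: rows with parent_id in {6} -> Classical (id 7, lvl 2), History (id 9, lvl 2), Rock (id 10, lvl 2).
Iteration 3: rows with parent_id in {7,9,10} -> Fiction (id 8, lvl 3), Board (id 11, lvl 3), Card (id 13, lvl 3).
Iteration 4: no rows with parent_id in {8,11,13}; recursion stops.
Total rows emitted: 8.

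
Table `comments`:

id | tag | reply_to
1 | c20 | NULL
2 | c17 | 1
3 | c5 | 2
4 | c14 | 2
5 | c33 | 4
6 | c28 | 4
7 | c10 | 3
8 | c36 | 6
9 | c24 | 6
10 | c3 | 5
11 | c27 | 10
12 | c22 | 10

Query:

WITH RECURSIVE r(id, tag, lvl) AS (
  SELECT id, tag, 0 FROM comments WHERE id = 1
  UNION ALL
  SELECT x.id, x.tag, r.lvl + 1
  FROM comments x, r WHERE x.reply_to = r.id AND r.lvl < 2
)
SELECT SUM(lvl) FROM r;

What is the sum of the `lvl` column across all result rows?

5

Base: id=1 (c20) at lvl 0.
Iteration 1: rows with reply_to in {1} -> c17 (id 2, lvl 1).
Iteration 2: rows with reply_to in {2} -> c5 (id 3, lvl 2), c14 (id 4, lvl 2).
Iteration 3: lvl < 2 fails for all current rows; recursion stops.
SUM(lvl) = 0 + 1 + 2 + 2 = 5.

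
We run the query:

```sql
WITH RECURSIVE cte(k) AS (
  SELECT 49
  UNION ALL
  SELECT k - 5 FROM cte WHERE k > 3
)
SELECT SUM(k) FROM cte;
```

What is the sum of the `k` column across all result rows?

264

Base: k=49.
Iteration 1: 49 > 3 holds -> k = 49 - 5 = 44.
Iteration 2: 44 > 3 holds -> k = 44 - 5 = 39.
Iteration 3: 39 > 3 holds -> k = 39 - 5 = 34.
Iteration 4: 34 > 3 holds -> k = 34 - 5 = 29.
Iteration 5: 29 > 3 holds -> k = 29 - 5 = 24.
Iteration 6: 24 > 3 holds -> k = 24 - 5 = 19.
Iteration 7: 19 > 3 holds -> k = 19 - 5 = 14.
Iteration 8: 14 > 3 holds -> k = 14 - 5 = 9.
Iteration 9: 9 > 3 holds -> k = 9 - 5 = 4.
Iteration 10: 4 > 3 holds -> k = 4 - 5 = -1.
Iteration 11: -1 > 3 fails; recursion stops.
SUM(k) = 49 + 44 + 39 + 34 + 29 + 24 + 19 + 14 + 9 + 4 + -1 = 264.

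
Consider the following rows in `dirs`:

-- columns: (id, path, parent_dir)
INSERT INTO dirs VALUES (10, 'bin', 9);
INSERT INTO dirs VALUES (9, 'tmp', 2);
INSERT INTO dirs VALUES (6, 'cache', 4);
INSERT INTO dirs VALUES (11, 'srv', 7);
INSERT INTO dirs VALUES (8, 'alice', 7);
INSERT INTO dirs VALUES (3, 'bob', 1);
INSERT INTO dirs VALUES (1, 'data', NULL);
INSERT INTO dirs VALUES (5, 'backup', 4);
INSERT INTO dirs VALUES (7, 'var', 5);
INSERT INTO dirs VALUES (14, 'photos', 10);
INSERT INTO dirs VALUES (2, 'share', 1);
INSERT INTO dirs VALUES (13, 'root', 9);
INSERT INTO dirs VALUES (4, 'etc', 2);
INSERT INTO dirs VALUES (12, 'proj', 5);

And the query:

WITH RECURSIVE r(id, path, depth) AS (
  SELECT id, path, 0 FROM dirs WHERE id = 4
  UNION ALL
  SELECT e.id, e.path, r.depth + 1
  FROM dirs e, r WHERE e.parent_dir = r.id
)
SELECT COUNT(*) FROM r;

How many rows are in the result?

7

Base: id=4 (etc) at depth 0.
Iteration 1: rows with parent_dir in {4} -> backup (id 5, depth 1), cache (id 6, depth 1).
Iteration 2: rows with parent_dir in {5,6} -> var (id 7, depth 2), proj (id 12, depth 2).
Iteration 3: rows with parent_dir in {7,12} -> alice (id 8, depth 3), srv (id 11, depth 3).
Iteration 4: no rows with parent_dir in {8,11}; recursion stops.
Total rows emitted: 7.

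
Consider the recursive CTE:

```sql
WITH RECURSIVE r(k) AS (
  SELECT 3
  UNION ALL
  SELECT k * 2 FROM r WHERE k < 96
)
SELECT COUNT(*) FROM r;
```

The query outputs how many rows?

Base: k=3.
Iteration 1: 3 < 96 holds -> k = 3 * 2 = 6.
Iteration 2: 6 < 96 holds -> k = 6 * 2 = 12.
Iteration 3: 12 < 96 holds -> k = 12 * 2 = 24.
Iteration 4: 24 < 96 holds -> k = 24 * 2 = 48.
Iteration 5: 48 < 96 holds -> k = 48 * 2 = 96.
Iteration 6: 96 < 96 fails; recursion stops.
Total rows emitted: 6.

6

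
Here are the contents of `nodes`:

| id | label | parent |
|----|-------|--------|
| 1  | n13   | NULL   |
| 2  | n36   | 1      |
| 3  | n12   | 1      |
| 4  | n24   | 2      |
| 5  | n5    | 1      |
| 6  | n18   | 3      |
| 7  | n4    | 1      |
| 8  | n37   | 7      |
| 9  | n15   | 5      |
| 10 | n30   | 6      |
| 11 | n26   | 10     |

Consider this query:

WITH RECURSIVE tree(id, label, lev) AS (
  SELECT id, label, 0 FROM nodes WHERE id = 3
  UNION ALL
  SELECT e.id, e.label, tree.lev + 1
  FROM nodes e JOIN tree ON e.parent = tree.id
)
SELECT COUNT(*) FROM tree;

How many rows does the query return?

Base: id=3 (n12) at lev 0.
Iteration 1: rows with parent in {3} -> n18 (id 6, lev 1).
Iteration 2: rows with parent in {6} -> n30 (id 10, lev 2).
Iteration 3: rows with parent in {10} -> n26 (id 11, lev 3).
Iteration 4: no rows with parent in {11}; recursion stops.
Total rows emitted: 4.

4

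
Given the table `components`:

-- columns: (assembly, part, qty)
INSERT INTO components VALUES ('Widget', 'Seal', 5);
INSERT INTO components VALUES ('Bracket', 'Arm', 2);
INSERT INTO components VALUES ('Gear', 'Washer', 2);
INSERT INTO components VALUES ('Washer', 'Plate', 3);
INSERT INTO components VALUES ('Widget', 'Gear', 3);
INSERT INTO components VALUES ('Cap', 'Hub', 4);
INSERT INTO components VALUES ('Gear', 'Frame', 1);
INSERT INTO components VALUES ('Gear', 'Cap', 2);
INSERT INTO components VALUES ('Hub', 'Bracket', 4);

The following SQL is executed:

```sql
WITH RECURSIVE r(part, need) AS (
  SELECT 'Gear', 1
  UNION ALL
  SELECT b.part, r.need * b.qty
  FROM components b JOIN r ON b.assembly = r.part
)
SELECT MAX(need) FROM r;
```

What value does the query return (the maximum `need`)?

64

Base: (Gear, need=1).
Iteration 1: components of {Gear} -> Cap = 1*2 = 2, Frame = 1*1 = 1, Washer = 1*2 = 2.
Iteration 2: components of {Cap,Frame,Washer} -> Hub = 2*4 = 8, Plate = 2*3 = 6.
Iteration 3: components of {Hub,Plate} -> Bracket = 8*4 = 32.
Iteration 4: components of {Bracket} -> Arm = 32*2 = 64.
Iteration 5: no further components; recursion stops.
need values: 1, 2, 1, 2, 6, 8, 32, 64; the maximum is 64.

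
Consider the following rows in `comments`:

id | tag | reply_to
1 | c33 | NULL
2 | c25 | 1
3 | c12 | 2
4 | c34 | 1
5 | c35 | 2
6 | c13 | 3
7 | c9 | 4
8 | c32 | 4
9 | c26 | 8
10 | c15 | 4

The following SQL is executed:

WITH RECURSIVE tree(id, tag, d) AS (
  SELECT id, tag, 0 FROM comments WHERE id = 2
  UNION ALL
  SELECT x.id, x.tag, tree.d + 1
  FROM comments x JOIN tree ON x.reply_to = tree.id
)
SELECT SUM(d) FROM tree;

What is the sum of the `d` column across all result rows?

Base: id=2 (c25) at d 0.
Iteration 1: rows with reply_to in {2} -> c12 (id 3, d 1), c35 (id 5, d 1).
Iteration 2: rows with reply_to in {3,5} -> c13 (id 6, d 2).
Iteration 3: no rows with reply_to in {6}; recursion stops.
SUM(d) = 0 + 1 + 1 + 2 = 4.

4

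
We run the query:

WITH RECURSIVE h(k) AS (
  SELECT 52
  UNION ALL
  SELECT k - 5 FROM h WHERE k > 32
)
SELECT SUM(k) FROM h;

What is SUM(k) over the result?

210

Base: k=52.
Iteration 1: 52 > 32 holds -> k = 52 - 5 = 47.
Iteration 2: 47 > 32 holds -> k = 47 - 5 = 42.
Iteration 3: 42 > 32 holds -> k = 42 - 5 = 37.
Iteration 4: 37 > 32 holds -> k = 37 - 5 = 32.
Iteration 5: 32 > 32 fails; recursion stops.
SUM(k) = 52 + 47 + 42 + 37 + 32 = 210.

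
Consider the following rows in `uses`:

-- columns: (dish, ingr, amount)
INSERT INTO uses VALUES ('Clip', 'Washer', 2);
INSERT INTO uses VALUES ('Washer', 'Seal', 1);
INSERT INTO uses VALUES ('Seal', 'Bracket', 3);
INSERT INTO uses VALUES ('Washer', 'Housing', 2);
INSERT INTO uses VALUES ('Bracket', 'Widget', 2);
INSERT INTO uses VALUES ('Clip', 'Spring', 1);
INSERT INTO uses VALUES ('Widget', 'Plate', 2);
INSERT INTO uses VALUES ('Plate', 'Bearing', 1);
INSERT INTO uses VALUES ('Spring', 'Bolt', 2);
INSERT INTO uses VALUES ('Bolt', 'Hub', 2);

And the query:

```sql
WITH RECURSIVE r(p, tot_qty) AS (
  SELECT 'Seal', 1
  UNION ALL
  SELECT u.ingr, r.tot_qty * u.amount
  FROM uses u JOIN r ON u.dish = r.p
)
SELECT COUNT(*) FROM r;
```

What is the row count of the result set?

Base: (Seal, tot_qty=1).
Iteration 1: components of {Seal} -> Bracket = 1*3 = 3.
Iteration 2: components of {Bracket} -> Widget = 3*2 = 6.
Iteration 3: components of {Widget} -> Plate = 6*2 = 12.
Iteration 4: components of {Plate} -> Bearing = 12*1 = 12.
Iteration 5: no further components; recursion stops.
Total rows emitted: 5.

5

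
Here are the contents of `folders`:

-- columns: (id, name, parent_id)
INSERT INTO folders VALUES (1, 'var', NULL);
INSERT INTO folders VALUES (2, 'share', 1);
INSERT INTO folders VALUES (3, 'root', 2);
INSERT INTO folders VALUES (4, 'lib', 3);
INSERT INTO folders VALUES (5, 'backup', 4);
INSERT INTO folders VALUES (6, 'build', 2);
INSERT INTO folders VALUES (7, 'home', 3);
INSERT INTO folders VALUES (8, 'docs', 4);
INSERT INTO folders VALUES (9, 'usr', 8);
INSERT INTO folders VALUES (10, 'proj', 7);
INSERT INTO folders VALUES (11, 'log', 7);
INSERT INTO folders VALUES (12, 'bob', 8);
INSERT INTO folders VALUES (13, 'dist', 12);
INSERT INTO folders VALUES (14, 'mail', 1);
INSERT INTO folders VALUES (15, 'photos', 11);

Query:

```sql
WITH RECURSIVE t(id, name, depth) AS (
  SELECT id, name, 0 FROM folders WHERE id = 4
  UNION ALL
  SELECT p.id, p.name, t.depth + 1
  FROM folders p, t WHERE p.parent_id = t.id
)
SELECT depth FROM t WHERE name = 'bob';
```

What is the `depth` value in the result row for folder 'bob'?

Base: id=4 (lib) at depth 0.
Iteration 1: rows with parent_id in {4} -> backup (id 5, depth 1), docs (id 8, depth 1).
Iteration 2: rows with parent_id in {5,8} -> usr (id 9, depth 2), bob (id 12, depth 2).
Iteration 3: rows with parent_id in {9,12} -> dist (id 13, depth 3).
Iteration 4: no rows with parent_id in {13}; recursion stops.

2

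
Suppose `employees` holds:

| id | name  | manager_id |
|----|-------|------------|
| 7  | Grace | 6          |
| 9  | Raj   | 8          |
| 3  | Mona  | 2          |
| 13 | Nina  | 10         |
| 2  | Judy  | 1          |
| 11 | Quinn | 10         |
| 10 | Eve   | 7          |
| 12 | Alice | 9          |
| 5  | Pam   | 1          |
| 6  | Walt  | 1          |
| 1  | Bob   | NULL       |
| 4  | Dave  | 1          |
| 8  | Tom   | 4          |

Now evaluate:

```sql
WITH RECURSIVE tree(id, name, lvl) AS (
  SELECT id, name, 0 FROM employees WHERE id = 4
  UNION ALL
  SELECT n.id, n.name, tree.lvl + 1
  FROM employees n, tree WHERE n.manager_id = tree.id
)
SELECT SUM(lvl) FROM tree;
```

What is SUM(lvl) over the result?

6

Base: id=4 (Dave) at lvl 0.
Iteration 1: rows with manager_id in {4} -> Tom (id 8, lvl 1).
Iteration 2: rows with manager_id in {8} -> Raj (id 9, lvl 2).
Iteration 3: rows with manager_id in {9} -> Alice (id 12, lvl 3).
Iteration 4: no rows with manager_id in {12}; recursion stops.
SUM(lvl) = 0 + 1 + 2 + 3 = 6.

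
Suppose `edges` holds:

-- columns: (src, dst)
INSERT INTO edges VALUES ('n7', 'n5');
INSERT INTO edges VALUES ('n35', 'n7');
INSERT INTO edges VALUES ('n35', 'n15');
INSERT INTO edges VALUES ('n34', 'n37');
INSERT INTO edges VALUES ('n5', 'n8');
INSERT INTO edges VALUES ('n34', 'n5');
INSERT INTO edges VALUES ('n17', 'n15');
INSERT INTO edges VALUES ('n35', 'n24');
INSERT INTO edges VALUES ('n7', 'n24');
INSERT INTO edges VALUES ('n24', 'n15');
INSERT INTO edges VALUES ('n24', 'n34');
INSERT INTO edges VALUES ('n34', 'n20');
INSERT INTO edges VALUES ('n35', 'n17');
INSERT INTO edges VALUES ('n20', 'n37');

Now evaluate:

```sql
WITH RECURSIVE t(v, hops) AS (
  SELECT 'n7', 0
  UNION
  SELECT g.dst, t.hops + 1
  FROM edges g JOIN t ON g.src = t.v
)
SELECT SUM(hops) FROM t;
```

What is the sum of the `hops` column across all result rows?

25

Base: (n7, hops=0).
Iteration 1: edges from {n7} -> (n24, hops=1), (n5, hops=1).
Iteration 2: edges from {n24,n5} -> (n15, hops=2), (n34, hops=2), (n8, hops=2).
Iteration 3: edges from {n15,n34,n8} -> (n20, hops=3), (n37, hops=3), (n5, hops=3).
Iteration 4: edges from {n20,n37,n5} -> (n37, hops=4), (n8, hops=4).
Iteration 5: no outgoing edges from {n37,n8}; recursion stops.
SUM(hops) = 0 + 1 + 1 + 2 + 2 + 2 + 3 + 3 + 3 + 4 + 4 = 25.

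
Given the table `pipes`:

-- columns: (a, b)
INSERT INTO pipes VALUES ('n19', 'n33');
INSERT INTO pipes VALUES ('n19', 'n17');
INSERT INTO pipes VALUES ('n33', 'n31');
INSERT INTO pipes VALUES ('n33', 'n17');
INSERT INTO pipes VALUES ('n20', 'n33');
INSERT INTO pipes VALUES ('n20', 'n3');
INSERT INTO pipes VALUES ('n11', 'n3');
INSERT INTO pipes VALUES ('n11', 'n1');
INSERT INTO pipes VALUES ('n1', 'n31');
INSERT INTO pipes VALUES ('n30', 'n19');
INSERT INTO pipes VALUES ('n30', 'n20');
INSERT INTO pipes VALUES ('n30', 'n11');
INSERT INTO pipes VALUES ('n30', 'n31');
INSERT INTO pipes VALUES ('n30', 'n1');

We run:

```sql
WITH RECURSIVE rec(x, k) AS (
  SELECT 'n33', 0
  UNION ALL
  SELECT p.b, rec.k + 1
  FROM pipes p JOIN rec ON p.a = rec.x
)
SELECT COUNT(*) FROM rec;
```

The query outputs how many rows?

Base: (n33, k=0).
Iteration 1: edges from {n33} -> (n17, k=1), (n31, k=1).
Iteration 2: no outgoing edges from {n17,n31}; recursion stops.
Total rows emitted: 3.

3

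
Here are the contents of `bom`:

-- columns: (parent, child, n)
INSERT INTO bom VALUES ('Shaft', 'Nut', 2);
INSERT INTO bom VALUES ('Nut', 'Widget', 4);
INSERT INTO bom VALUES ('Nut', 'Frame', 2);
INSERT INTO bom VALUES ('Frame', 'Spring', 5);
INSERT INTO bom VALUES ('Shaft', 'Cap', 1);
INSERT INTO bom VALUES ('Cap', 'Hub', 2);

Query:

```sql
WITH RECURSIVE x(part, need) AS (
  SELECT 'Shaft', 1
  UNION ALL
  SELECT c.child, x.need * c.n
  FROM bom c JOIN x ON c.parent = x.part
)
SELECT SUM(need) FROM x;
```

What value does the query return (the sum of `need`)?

38

Base: (Shaft, need=1).
Iteration 1: components of {Shaft} -> Cap = 1*1 = 1, Nut = 1*2 = 2.
Iteration 2: components of {Cap,Nut} -> Frame = 2*2 = 4, Hub = 1*2 = 2, Widget = 2*4 = 8.
Iteration 3: components of {Frame,Hub,Widget} -> Spring = 4*5 = 20.
Iteration 4: no further components; recursion stops.
SUM(need) = 1 + 2 + 1 + 8 + 4 + 2 + 20 = 38.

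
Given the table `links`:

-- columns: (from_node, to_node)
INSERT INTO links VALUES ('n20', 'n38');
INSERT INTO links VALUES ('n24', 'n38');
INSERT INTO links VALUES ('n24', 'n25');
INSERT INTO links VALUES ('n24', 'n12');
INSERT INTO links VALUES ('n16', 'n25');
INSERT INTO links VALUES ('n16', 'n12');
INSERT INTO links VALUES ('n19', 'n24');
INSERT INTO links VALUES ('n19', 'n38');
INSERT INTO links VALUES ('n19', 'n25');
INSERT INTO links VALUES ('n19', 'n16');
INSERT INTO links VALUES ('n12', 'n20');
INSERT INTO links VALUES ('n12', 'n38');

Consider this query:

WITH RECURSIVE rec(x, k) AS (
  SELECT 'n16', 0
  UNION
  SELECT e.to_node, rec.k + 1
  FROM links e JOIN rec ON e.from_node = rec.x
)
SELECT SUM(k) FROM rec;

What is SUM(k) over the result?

9

Base: (n16, k=0).
Iteration 1: edges from {n16} -> (n12, k=1), (n25, k=1).
Iteration 2: edges from {n12,n25} -> (n20, k=2), (n38, k=2).
Iteration 3: edges from {n20,n38} -> (n38, k=3).
Iteration 4: no outgoing edges from {n38}; recursion stops.
SUM(k) = 0 + 1 + 1 + 2 + 2 + 3 = 9.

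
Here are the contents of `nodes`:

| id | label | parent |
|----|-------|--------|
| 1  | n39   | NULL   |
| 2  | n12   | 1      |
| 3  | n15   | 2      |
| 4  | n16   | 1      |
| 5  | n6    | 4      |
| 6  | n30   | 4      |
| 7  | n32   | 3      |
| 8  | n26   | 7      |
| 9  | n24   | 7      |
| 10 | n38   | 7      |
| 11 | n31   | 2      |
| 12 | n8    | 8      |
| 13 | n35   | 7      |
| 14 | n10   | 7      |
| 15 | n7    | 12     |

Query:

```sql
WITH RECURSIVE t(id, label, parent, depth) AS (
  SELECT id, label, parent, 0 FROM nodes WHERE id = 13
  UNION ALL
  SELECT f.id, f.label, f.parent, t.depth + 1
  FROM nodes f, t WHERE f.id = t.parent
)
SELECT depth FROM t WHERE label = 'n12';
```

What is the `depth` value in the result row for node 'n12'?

3

Base: id=13 (n35), parent=7, depth 0.
Iteration 1: join on id=7 -> n32 (id 7, parent=3, depth 1).
Iteration 2: join on id=3 -> n15 (id 3, parent=2, depth 2).
Iteration 3: join on id=2 -> n12 (id 2, parent=1, depth 3).
Iteration 4: join on id=1 -> n39 (id 1, parent=NULL, depth 4).
Iteration 5: parent is NULL; no match; recursion stops.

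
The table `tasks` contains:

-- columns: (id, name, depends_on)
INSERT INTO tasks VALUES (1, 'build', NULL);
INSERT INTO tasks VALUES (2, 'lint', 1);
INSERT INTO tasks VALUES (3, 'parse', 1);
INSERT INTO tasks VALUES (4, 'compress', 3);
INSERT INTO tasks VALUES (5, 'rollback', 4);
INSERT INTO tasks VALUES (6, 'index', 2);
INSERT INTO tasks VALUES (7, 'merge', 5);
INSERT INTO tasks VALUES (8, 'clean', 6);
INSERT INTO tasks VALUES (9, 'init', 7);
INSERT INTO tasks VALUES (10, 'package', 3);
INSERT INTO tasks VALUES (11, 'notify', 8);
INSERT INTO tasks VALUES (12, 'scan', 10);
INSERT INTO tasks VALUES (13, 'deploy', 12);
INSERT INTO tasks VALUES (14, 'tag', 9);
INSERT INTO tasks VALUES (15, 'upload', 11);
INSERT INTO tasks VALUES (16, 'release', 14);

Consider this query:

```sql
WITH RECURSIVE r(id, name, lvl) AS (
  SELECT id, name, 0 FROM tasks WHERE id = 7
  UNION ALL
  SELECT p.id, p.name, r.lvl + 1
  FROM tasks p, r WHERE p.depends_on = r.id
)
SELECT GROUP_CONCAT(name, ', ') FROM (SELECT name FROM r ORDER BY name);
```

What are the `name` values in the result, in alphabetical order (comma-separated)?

init, merge, release, tag

Base: id=7 (merge) at lvl 0.
Iteration 1: rows with depends_on in {7} -> init (id 9, lvl 1).
Iteration 2: rows with depends_on in {9} -> tag (id 14, lvl 2).
Iteration 3: rows with depends_on in {14} -> release (id 16, lvl 3).
Iteration 4: no rows with depends_on in {16}; recursion stops.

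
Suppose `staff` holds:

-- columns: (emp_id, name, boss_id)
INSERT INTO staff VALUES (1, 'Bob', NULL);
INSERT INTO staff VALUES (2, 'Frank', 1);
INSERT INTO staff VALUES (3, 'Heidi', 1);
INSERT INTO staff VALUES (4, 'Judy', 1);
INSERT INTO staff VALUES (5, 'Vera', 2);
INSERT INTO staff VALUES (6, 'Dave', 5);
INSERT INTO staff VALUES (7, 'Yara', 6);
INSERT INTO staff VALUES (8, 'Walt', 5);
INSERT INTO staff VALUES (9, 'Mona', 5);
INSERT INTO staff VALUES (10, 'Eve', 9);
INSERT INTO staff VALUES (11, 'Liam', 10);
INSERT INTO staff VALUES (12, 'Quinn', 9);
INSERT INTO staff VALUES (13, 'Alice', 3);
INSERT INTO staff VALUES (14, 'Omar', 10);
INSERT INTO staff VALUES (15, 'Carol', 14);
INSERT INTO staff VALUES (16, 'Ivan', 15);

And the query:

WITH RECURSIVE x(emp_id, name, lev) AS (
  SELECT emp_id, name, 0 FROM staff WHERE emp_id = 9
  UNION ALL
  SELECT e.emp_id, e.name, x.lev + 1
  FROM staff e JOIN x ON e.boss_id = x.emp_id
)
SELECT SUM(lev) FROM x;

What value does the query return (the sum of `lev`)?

13

Base: emp_id=9 (Mona) at lev 0.
Iteration 1: rows with boss_id in {9} -> Eve (id 10, lev 1), Quinn (id 12, lev 1).
Iteration 2: rows with boss_id in {10,12} -> Liam (id 11, lev 2), Omar (id 14, lev 2).
Iteration 3: rows with boss_id in {11,14} -> Carol (id 15, lev 3).
Iteration 4: rows with boss_id in {15} -> Ivan (id 16, lev 4).
Iteration 5: no rows with boss_id in {16}; recursion stops.
SUM(lev) = 0 + 1 + 1 + 2 + 2 + 3 + 4 = 13.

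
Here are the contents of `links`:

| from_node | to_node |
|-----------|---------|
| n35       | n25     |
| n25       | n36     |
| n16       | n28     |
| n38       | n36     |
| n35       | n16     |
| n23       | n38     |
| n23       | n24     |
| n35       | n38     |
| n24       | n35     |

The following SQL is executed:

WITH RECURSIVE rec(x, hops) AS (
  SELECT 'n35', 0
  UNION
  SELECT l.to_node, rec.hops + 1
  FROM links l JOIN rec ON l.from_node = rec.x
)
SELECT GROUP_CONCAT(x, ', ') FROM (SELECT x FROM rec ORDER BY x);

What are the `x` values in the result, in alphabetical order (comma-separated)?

n16, n25, n28, n35, n36, n38

Base: (n35, hops=0).
Iteration 1: edges from {n35} -> (n16, hops=1), (n25, hops=1), (n38, hops=1).
Iteration 2: edges from {n16,n25,n38} -> (n28, hops=2), (n36, hops=2). [UNION drops 1 duplicate row(s)]
Iteration 3: no outgoing edges from {n28,n36}; recursion stops.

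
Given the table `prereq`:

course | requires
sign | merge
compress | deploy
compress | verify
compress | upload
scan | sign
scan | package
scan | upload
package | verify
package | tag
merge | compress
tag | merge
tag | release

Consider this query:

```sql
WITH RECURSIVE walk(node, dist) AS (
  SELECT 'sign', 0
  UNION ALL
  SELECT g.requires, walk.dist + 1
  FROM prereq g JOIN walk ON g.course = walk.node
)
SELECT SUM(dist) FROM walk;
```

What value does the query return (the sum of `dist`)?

12

Base: (sign, dist=0).
Iteration 1: edges from {sign} -> (merge, dist=1).
Iteration 2: edges from {merge} -> (compress, dist=2).
Iteration 3: edges from {compress} -> (deploy, dist=3), (upload, dist=3), (verify, dist=3).
Iteration 4: no outgoing edges from {deploy,upload,verify}; recursion stops.
SUM(dist) = 0 + 1 + 2 + 3 + 3 + 3 = 12.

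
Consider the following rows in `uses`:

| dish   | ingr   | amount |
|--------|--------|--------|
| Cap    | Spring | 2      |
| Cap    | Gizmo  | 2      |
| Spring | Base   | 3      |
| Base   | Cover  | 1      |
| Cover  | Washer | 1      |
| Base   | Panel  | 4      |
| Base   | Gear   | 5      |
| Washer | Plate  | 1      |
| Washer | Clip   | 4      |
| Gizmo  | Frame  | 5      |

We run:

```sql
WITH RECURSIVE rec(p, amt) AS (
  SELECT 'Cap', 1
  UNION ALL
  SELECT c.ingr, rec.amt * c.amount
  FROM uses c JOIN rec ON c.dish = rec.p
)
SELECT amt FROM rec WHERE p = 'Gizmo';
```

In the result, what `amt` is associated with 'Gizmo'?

2

Base: (Cap, amt=1).
Iteration 1: components of {Cap} -> Gizmo = 1*2 = 2, Spring = 1*2 = 2.
Iteration 2: components of {Gizmo,Spring} -> Base = 2*3 = 6, Frame = 2*5 = 10.
Iteration 3: components of {Base,Frame} -> Cover = 6*1 = 6, Gear = 6*5 = 30, Panel = 6*4 = 24.
Iteration 4: components of {Cover,Gear,Panel} -> Washer = 6*1 = 6.
Iteration 5: components of {Washer} -> Clip = 6*4 = 24, Plate = 6*1 = 6.
Iteration 6: no further components; recursion stops.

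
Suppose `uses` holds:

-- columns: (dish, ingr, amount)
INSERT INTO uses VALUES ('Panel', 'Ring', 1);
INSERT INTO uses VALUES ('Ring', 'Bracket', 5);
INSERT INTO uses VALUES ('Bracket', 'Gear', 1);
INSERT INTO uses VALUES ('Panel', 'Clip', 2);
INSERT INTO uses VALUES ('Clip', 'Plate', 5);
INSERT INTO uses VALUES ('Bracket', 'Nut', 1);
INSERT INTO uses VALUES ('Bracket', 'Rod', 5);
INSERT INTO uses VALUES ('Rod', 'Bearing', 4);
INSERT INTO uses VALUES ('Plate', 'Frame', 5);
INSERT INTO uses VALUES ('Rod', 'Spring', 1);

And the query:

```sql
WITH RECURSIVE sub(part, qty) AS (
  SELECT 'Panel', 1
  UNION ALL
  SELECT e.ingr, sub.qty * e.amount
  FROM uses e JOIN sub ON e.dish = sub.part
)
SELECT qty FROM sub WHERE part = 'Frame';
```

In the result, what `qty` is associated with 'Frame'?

Base: (Panel, qty=1).
Iteration 1: components of {Panel} -> Clip = 1*2 = 2, Ring = 1*1 = 1.
Iteration 2: components of {Clip,Ring} -> Bracket = 1*5 = 5, Plate = 2*5 = 10.
Iteration 3: components of {Bracket,Plate} -> Frame = 10*5 = 50, Gear = 5*1 = 5, Nut = 5*1 = 5, Rod = 5*5 = 25.
Iteration 4: components of {Frame,Gear,Nut,Rod} -> Bearing = 25*4 = 100, Spring = 25*1 = 25.
Iteration 5: no further components; recursion stops.

50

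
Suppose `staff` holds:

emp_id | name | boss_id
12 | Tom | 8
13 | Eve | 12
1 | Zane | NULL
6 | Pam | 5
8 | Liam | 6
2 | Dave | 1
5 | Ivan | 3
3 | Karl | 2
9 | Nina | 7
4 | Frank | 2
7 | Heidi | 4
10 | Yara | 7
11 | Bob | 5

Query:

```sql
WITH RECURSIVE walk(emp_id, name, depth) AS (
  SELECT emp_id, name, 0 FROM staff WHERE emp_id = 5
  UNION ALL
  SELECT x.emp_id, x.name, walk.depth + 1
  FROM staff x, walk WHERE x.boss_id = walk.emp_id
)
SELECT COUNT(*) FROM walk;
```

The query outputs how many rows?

Base: emp_id=5 (Ivan) at depth 0.
Iteration 1: rows with boss_id in {5} -> Pam (id 6, depth 1), Bob (id 11, depth 1).
Iteration 2: rows with boss_id in {6,11} -> Liam (id 8, depth 2).
Iteration 3: rows with boss_id in {8} -> Tom (id 12, depth 3).
Iteration 4: rows with boss_id in {12} -> Eve (id 13, depth 4).
Iteration 5: no rows with boss_id in {13}; recursion stops.
Total rows emitted: 6.

6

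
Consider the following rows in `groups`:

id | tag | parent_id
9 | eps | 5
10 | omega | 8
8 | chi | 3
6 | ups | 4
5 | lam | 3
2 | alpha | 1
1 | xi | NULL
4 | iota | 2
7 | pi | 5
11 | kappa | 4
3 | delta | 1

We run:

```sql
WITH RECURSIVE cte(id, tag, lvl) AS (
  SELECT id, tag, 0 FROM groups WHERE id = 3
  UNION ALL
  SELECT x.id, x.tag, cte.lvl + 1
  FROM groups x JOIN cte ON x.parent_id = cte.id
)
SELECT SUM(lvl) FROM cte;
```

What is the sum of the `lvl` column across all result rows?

8

Base: id=3 (delta) at lvl 0.
Iteration 1: rows with parent_id in {3} -> lam (id 5, lvl 1), chi (id 8, lvl 1).
Iteration 2: rows with parent_id in {5,8} -> pi (id 7, lvl 2), eps (id 9, lvl 2), omega (id 10, lvl 2).
Iteration 3: no rows with parent_id in {7,9,10}; recursion stops.
SUM(lvl) = 0 + 1 + 1 + 2 + 2 + 2 = 8.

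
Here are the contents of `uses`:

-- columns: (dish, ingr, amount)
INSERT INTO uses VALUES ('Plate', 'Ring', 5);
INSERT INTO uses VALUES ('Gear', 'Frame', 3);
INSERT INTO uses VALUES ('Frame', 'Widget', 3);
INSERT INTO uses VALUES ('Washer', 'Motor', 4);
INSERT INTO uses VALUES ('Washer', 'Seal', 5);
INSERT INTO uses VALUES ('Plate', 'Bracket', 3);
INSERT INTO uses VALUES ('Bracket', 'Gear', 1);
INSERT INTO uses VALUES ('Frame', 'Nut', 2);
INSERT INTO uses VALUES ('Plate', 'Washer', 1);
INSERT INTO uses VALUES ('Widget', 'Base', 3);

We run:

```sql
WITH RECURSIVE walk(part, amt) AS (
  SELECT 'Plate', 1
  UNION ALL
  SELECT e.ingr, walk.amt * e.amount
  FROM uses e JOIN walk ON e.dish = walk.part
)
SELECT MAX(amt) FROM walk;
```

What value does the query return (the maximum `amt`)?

Base: (Plate, amt=1).
Iteration 1: components of {Plate} -> Bracket = 1*3 = 3, Ring = 1*5 = 5, Washer = 1*1 = 1.
Iteration 2: components of {Bracket,Ring,Washer} -> Gear = 3*1 = 3, Motor = 1*4 = 4, Seal = 1*5 = 5.
Iteration 3: components of {Gear,Motor,Seal} -> Frame = 3*3 = 9.
Iteration 4: components of {Frame} -> Nut = 9*2 = 18, Widget = 9*3 = 27.
Iteration 5: components of {Nut,Widget} -> Base = 27*3 = 81.
Iteration 6: no further components; recursion stops.
amt values: 1, 3, 5, 1, 3, 5, 4, 9, 18, 27, 81; the maximum is 81.

81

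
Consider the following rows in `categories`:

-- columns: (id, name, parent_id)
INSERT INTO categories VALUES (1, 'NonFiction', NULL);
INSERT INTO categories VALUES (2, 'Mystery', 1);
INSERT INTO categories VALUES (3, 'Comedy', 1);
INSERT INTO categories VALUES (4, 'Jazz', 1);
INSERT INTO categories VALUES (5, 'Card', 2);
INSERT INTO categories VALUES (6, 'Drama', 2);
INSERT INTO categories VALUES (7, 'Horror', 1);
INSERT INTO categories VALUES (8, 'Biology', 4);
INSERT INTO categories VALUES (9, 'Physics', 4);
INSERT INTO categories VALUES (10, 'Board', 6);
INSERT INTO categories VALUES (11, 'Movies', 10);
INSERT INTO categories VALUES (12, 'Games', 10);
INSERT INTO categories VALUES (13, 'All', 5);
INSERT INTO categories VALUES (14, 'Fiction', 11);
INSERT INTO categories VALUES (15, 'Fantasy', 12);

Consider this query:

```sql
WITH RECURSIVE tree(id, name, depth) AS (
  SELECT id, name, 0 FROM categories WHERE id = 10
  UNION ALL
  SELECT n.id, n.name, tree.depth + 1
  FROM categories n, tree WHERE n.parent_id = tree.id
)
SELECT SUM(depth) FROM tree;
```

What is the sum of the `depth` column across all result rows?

Base: id=10 (Board) at depth 0.
Iteration 1: rows with parent_id in {10} -> Movies (id 11, depth 1), Games (id 12, depth 1).
Iteration 2: rows with parent_id in {11,12} -> Fiction (id 14, depth 2), Fantasy (id 15, depth 2).
Iteration 3: no rows with parent_id in {14,15}; recursion stops.
SUM(depth) = 0 + 1 + 1 + 2 + 2 = 6.

6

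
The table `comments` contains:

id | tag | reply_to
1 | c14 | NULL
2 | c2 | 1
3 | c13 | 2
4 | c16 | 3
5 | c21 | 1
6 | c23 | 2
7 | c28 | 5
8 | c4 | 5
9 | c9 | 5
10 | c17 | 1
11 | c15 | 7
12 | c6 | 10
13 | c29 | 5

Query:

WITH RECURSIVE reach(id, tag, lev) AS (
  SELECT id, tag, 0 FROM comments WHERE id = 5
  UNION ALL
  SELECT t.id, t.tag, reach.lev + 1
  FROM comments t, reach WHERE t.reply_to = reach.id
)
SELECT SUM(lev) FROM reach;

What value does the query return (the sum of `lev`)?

Base: id=5 (c21) at lev 0.
Iteration 1: rows with reply_to in {5} -> c28 (id 7, lev 1), c4 (id 8, lev 1), c9 (id 9, lev 1), c29 (id 13, lev 1).
Iteration 2: rows with reply_to in {7,8,9,13} -> c15 (id 11, lev 2).
Iteration 3: no rows with reply_to in {11}; recursion stops.
SUM(lev) = 0 + 1 + 1 + 1 + 1 + 2 = 6.

6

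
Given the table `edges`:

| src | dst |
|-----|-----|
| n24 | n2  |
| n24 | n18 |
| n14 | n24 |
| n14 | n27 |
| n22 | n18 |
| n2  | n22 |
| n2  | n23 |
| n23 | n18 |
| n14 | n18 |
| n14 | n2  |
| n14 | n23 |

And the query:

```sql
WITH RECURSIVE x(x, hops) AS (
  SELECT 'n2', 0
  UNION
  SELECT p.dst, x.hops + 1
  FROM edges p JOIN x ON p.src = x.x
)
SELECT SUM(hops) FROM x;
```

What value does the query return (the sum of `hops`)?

Base: (n2, hops=0).
Iteration 1: edges from {n2} -> (n22, hops=1), (n23, hops=1).
Iteration 2: edges from {n22,n23} -> (n18, hops=2). [UNION drops 1 duplicate row(s)]
Iteration 3: no outgoing edges from {n18}; recursion stops.
SUM(hops) = 0 + 1 + 1 + 2 = 4.

4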